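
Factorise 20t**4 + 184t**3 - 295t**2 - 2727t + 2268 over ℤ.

(2t + 9)(2t - 7)(5t - 4)(t + 9)

Trying the rational-root candidates, t = 7/2 is a root, giving the factor (2t - 7) and quotient 10t**3 + 127t**2 + 297t - 324.
Continuing, t = -9 is a root, giving the factor (t + 9) and quotient 10t**2 + 37t - 36.
The remaining quadratic factors as (5t - 4)(2t + 9).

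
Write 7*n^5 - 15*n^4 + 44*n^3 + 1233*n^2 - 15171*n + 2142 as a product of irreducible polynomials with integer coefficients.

Testing divisors of the constant over divisors of the leading coefficient, n = -7 is a root, so (n + 7) divides it; the quotient is 7*n^4 - 64*n^3 + 492*n^2 - 2211*n + 306.
Next, n = 6 is a root, giving the factor (n - 6) and quotient 7*n^3 - 22*n^2 + 360*n - 51.
Then n = 1/7 is a root, giving the factor (7*n - 1) and quotient n^2 - 3*n + 51.
The quadratic n^2 - 3*n + 51 has discriminant -195 < 0 and is irreducible over ℤ.

(7*n - 1)*(n + 7)*(n - 6)*(n^2 - 3*n + 51)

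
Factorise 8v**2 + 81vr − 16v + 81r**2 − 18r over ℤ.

(8v + 9r)(v + 9r − 2)

Group: v(8v + 9r) + (9r − 2)(8v + 9r); both groups contain (8v + 9r).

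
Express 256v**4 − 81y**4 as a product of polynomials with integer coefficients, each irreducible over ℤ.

Difference of squares twice: with A = 4v and B = 3y, A⁴ − B⁴ = (A² − B²)(A² + B²), and A² − B² factors again.

(4v + 3y)(4v − 3y)(16v**2 + 9y**2)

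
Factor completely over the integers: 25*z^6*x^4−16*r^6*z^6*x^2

Pull out the common factor z^6*x^2, leaving −16*r^6+25*x^2.
Recognize a difference of squares with the parts 5*x and 4*r^3.

−x^2*z^6*(4*r^3+5*x)*(4*r^3−5*x)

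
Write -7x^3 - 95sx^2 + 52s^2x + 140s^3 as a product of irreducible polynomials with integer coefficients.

(10s - 7x)(14s + x)(s + x)

Group: s(140s^2 - 88sx - 7x^2) + x(140s^2 - 88sx - 7x^2); both groups contain (140s^2 - 88sx - 7x^2), so (s + x) is a factor with cofactor 140s^2 - 88sx - 7x^2.
The cofactor groups again: 140s^2 - 88sx - 7x^2 = 14s(10s - 7x) + x(10s - 7x); both groups contain (10s - 7x), giving (14s + x)(10s - 7x).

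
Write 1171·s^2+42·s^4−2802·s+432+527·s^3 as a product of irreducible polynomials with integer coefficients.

Among the possible rational roots, s = 1/6 is a root, so (6·s−1) divides it; the quotient is 7·s^3+89·s^2+210·s−432.
Then s = −8 is a root, so (s+8) is a factor; dividing leaves 7·s^2+33·s−54.
The remaining quadratic factors as (7·s−9)(s+6).

(6·s−1)·(7·s−9)·(s+6)·(s+8)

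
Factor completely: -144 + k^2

Two integers with product -144 and sum 0 are -12 and 12.

(k + 12)*(k - 12)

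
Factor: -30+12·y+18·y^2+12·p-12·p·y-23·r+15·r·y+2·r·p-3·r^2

-(3·r-2·p+3·y+5)·(r-6·y+6)

Group: -3·r·(r-6·y+6) + (2·p-3·y-5)·(r-6·y+6); both groups contain (r-6·y+6).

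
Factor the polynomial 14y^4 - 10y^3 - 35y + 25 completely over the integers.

Group as (14y^4 - 35y) + (-10y^3 + 25) = 7y(2y^3 - 5) - 5(2y^3 - 5).
Both groups share the factor (2y^3 - 5).

(7y - 5)(2y^3 - 5)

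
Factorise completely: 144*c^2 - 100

Pull out the common factor 4; 36*c^2 - 25 is a difference of squares.

4*(6*c + 5)*(6*c - 5)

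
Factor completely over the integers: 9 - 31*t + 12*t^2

Need a pair with product 12·9 = 108 and sum -31: that's -4 and -27.
Split the middle term: 12*t^2 - 4*t - 27*t + 9 = 4*t*(3*t - 1) - 9*(3*t - 1).

(3*t - 1)*(4*t - 9)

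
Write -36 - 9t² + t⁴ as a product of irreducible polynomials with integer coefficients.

(t² + 3)(t² - 12)

Substitute u = t² to get a quadratic in u, then factor.
t² - 12 is irreducible over ℤ (12 is not a perfect square).
t² + 3 is irreducible over ℤ (always positive, so no real roots).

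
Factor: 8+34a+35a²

(5a+2)(7a+4)

Need a pair with product 35·8 = 280 and sum 34: that's 20 and 14.
Split the middle term: 35a²+20a + 14a+8 = 5a(7a+4) + 2(7a+4).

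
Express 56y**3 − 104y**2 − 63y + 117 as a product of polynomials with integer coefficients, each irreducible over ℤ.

Group as (56y**3 − 63y) + (−104y**2 + 117) = 7y(8y**2 − 9) − 13(8y**2 − 9).
Both groups share the factor (8y**2 − 9).

(7y − 13)(8y**2 − 9)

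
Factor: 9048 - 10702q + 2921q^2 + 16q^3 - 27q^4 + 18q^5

(3q - 4)(6q - 13)(q + 6)(q^2 - 4q + 29)

Among the possible rational roots, q = 4/3 is a root, so (3q - 4) divides it; the quotient is 6q^4 - q^3 + 4q^2 + 979q - 2262.
Next, q = 13/6 is a root, so (6q - 13) divides it; the quotient is q^3 + 2q^2 + 5q + 174.
Next, q = -6 is a root, so (q + 6) is a factor; dividing leaves q^2 - 4q + 29.
The quadratic q^2 - 4q + 29 has discriminant -100 < 0 and is irreducible over ℤ.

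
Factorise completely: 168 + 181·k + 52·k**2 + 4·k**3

(2·k + 3)·(2·k + 7)·(k + 8)

Among the possible rational roots, k = −8 is a root, so (k + 8) divides it; the quotient is 4·k**2 + 20·k + 21.
The remaining quadratic factors as (2·k + 7)(2·k + 3).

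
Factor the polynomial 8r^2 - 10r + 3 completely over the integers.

(2r - 1)(4r - 3)

Need a pair with product 8·3 = 24 and sum -10: that's -4 and -6.
Split the middle term: 8r^2 - 4r - 6r + 3 = 4r(2r - 1) - 3(2r - 1).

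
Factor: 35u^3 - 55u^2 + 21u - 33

Group as (35u^3 + 21u) + (-55u^2 - 33) = 7u(5u^2 + 3) - 11(5u^2 + 3).
Both groups share the factor (5u^2 + 3).

(7u - 11)(5u^2 + 3)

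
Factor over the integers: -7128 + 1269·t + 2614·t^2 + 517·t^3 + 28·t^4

(4·t + 11)·(7·t - 9)·(t + 8)·(t + 9)

Among the possible rational roots, t = -8 is a root, so (t + 8) is a factor; dividing leaves 28·t^3 + 293·t^2 + 270·t - 891.
Continuing, t = -9 is a root, so (t + 9) is a factor; dividing leaves 28·t^2 + 41·t - 99.
The remaining quadratic factors as (4·t + 11)(7·t - 9).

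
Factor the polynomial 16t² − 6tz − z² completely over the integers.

Group: 2t(8t + z) − z(8t + z); both groups contain (8t + z).

(2t − z)(8t + z)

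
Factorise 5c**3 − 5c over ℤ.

5c(c + 1)(c − 1)

Pull out the common factor 5c; c**2 − 1 is a difference of squares.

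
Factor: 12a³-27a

Pull out the common factor 3a; 4a²-9 is a difference of squares.

3a(2a+3)(2a-3)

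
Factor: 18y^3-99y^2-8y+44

(2y-11)(3y+2)(3y-2)

Group as (18y^3-8y) + (-99y^2+44) = 2y(9y^2-4) - 11(9y^2-4).
Both groups share the factor (9y^2-4).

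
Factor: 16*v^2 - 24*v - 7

Need a pair with product 16·(-7) = -112 and sum -24: that's -28 and 4.
Split the middle term: 16*v^2 - 28*v + 4*v - 7 = 4*v*(4*v - 7) + (4*v - 7).

(4*v + 1)*(4*v - 7)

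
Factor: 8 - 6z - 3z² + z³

(z + 2)(z - 1)(z - 4)

Among the possible rational roots, z = 4 is a root, so (z - 4) is a factor; dividing leaves z² + z - 2.
The remaining quadratic factors as (z - 1)(z + 2).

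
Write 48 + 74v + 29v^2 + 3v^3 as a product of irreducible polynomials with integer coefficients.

(3v + 8)(v + 1)(v + 6)

By the rational root theorem, v = -1 is a root, giving the factor (v + 1) and quotient 3v^2 + 26v + 48.
The remaining quadratic factors as (3v + 8)(v + 6).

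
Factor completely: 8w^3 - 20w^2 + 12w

4w(2w - 3)(w - 1)

Pull out the common factor 4w, then factor the remaining trinomial.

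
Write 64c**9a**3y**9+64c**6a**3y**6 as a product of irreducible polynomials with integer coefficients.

64a**3c**6y**6(cy+1)(c**2y**2-cy+1)

Factor out 64c**6a**3y**6 first: what remains is c**3y**3+1.
Recognize a sum of cubes with the parts 1 and cy.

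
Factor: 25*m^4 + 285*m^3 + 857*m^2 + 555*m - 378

Among the possible rational roots, m = -7 is a root, giving the factor (m + 7) and quotient 25*m^3 + 110*m^2 + 87*m - 54.
Next, m = -3 is a root, so (m + 3) divides it; the quotient is 25*m^2 + 35*m - 18.
The remaining quadratic factors as (5*m + 9)(5*m - 2).

(5*m + 9)*(5*m - 2)*(m + 3)*(m + 7)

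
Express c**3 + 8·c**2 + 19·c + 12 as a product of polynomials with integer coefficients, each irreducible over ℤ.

Testing divisors of the constant over divisors of the leading coefficient, c = −1 is a root, giving the factor (c + 1) and quotient c**2 + 7·c + 12.
The remaining quadratic factors as (c + 4)(c + 3).

(c + 1)·(c + 3)·(c + 4)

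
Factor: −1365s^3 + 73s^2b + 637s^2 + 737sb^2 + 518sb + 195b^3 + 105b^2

Group: 15s(−91s^2 − 74sb − 15b^2) + (−13b − 7)(−91s^2 − 74sb − 15b^2); both groups contain (−91s^2 − 74sb − 15b^2), so (15s − 13b − 7) is a factor with cofactor −91s^2 − 74sb − 15b^2.
The cofactor groups again: −91s^2 − 74sb − 15b^2 = −13s(7s + 3b) − 5b(7s + 3b); both groups contain (7s + 3b), giving −(13s + 5b)(7s + 3b).

−(15s − 13b − 7)(7s + 3b)(13s + 5b)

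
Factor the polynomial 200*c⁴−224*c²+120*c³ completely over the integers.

8*c²*(5*c+7)*(5*c−4)

Pull out the common factor 8*c², then factor the remaining trinomial.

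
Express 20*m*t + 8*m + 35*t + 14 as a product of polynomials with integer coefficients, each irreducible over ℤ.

(4*m + 7)*(5*t + 2)

Group as (20*m*t + 8*m) + (35*t + 14) = 4*m*(5*t + 2) + 7*(5*t + 2).
Both groups share the factor (5*t + 2).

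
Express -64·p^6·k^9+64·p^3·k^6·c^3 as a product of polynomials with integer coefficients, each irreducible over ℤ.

Factor out 64·p^3·k^6 first: what remains is -p^3·k^3+c^3.
Recognize a difference of cubes with the parts c and p·k.

-64·k^6·p^3·(p·k-c)·(p^2·k^2+p·k·c+c^2)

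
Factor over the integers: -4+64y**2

4(4y+1)(4y-1)

Factor out 4, leaving 16y**2-1, which is a difference of two squares.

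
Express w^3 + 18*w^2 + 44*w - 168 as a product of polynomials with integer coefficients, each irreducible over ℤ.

(w + 14)*(w + 6)*(w - 2)

Trying the rational-root candidates, w = 2 is a root, so (w - 2) divides it; the quotient is w^2 + 20*w + 84.
The remaining quadratic factors as (w + 6)(w + 14).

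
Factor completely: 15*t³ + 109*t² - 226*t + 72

Trying the rational-root candidates, t = 2/5 is a root, so (5*t - 2) divides it; the quotient is 3*t² + 23*t - 36.
The remaining quadratic factors as (t + 9)(3*t - 4).

(3*t - 4)*(5*t - 2)*(t + 9)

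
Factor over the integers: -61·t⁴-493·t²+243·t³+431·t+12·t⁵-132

By the rational root theorem, t = 4/3 is a root, so (3·t-4) divides it; the quotient is 4·t⁴-15·t³+61·t²-83·t+33.
Then t = 1 is a root, so (t-1) is a factor; dividing leaves 4·t³-11·t²+50·t-33.
Then t = 3/4 is a root, giving the factor (4·t-3) and quotient t²-2·t+11.
The quadratic t²-2·t+11 has discriminant -40 < 0 and is irreducible over ℤ.

(3·t-4)·(4·t-3)·(t-1)·(t²-2·t+11)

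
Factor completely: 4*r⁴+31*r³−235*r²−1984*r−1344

Trying the rational-root candidates, r = −7 is a root, so (r+7) is a factor; dividing leaves 4*r³+3*r²−256*r−192.
Next, r = 8 is a root, giving the factor (r−8) and quotient 4*r²+35*r+24.
The remaining quadratic factors as (4*r+3)(r+8).

(4*r+3)*(r+7)*(r+8)*(r−8)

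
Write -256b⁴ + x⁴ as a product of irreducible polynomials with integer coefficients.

(x - 4b)(x + 4b)(x² + 16b²)

(x)⁴ − (4b)⁴ = ((x)² − (4b)²)((x)² + (4b)²); the first factor splits again, the second (x² + 16b²) is irreducible.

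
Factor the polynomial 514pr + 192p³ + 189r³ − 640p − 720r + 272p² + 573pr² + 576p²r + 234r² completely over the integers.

Group: 3p(64p² + 128pr − 80p + 63r² − 90r) + (3r + 8)(64p² + 128pr − 80p + 63r² − 90r); both groups contain (64p² + 128pr − 80p + 63r² − 90r), so (3p + 3r + 8) is a factor with cofactor 64p² + 128pr − 80p + 63r² − 90r.
The cofactor groups again: 64p² + 128pr − 80p + 63r² − 90r = 8p(8p + 7r − 10) + 9r(8p + 7r − 10); both groups contain (8p + 7r − 10), giving (8p + 9r)(8p + 7r − 10).

(3p + 3r + 8)(8p + 7r − 10)(8p + 9r)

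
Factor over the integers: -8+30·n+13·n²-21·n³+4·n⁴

Among the possible rational roots, n = 1/4 is a root, so (4·n-1) is a factor; dividing leaves n³-5·n²+2·n+8.
Continuing, n = -1 is a root, so (n+1) divides it; the quotient is n²-6·n+8.
The remaining quadratic factors as (n-2)(n-4).

(4·n-1)·(n+1)·(n-2)·(n-4)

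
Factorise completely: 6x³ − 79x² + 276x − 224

(6x − 7)(x − 4)(x − 8)

Trying the rational-root candidates, x = 7/6 is a root, so (6x − 7) divides it; the quotient is x² − 12x + 32.
The remaining quadratic factors as (x − 4)(x − 8).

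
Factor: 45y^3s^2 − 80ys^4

Factor out 5ys^2, leaving 9y^2 − 16s^2, which is a difference of two squares.

5s^2y(3y − 4s)(3y + 4s)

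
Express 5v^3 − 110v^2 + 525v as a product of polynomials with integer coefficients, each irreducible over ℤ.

Pull out the common factor 5v, then factor the remaining trinomial.

5v(v − 15)(v − 7)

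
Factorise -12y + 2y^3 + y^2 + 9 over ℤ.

Among the possible rational roots, y = -3 is a root, giving the factor (y + 3) and quotient 2y^2 - 5y + 3.
The remaining quadratic factors as (y - 1)(2y - 3).

(2y - 3)(y + 3)(y - 1)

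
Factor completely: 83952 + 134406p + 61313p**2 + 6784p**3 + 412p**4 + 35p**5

(5p + 6)(7p + 11)(p + 8)(p**2 + p + 159)

Trying the rational-root candidates, p = −8 is a root, so (p + 8) is a factor; dividing leaves 35p**4 + 132p**3 + 5728p**2 + 15489p + 10494.
Next, p = −11/7 is a root, so (7p + 11) is a factor; dividing leaves 5p**3 + 11p**2 + 801p + 954.
Continuing, p = −6/5 is a root, giving the factor (5p + 6) and quotient p**2 + p + 159.
The quadratic p**2 + p + 159 has discriminant −635 < 0 and is irreducible over ℤ.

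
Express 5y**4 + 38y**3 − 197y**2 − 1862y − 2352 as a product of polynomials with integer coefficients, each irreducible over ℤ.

(5y + 8)(y + 6)(y + 7)(y − 7)

Among the possible rational roots, y = −6 is a root, giving the factor (y + 6) and quotient 5y**3 + 8y**2 − 245y − 392.
Next, y = −8/5 is a root, so (5y + 8) divides it; the quotient is y**2 − 49.
The remaining quadratic factors as (y − 7)(y + 7).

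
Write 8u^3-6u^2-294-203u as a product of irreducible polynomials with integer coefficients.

Testing divisors of the constant over divisors of the leading coefficient, u = -7/4 is a root, so (4u+7) divides it; the quotient is 2u^2-5u-42.
The remaining quadratic factors as (u-6)(2u+7).

(2u+7)(4u+7)(u-6)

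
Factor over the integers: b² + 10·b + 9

(b + 1)·(b + 9)

Two integers with product 9 and sum 10 are 1 and 9.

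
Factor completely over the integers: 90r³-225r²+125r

5r(3r-5)(6r-5)

Pull out the common factor 5r, then factor the remaining trinomial.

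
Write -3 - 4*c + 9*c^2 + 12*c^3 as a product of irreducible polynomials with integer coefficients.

Group as (12*c^3 - 4*c) + (9*c^2 - 3) = 4*c*(3*c^2 - 1) + 3*(3*c^2 - 1).
Both groups share the factor (3*c^2 - 1).

(4*c + 3)*(3*c^2 - 1)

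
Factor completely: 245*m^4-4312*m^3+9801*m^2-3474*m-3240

(5*m+2)*(7*m-12)*(7*m-9)*(m-15)

By the rational root theorem, m = 9/7 is a root, giving the factor (7*m-9) and quotient 35*m^3-571*m^2+666*m+360.
Continuing, m = 12/7 is a root, so (7*m-12) divides it; the quotient is 5*m^2-73*m-30.
The remaining quadratic factors as (m-15)(5*m+2).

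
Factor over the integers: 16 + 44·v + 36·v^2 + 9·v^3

(3·v + 2)·(3·v + 4)·(v + 2)

Among the possible rational roots, v = −2/3 is a root, so (3·v + 2) is a factor; dividing leaves 3·v^2 + 10·v + 8.
The remaining quadratic factors as (3·v + 4)(v + 2).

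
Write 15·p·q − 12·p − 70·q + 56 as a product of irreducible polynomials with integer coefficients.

(3·p − 14)·(5·q − 4)

Group as (15·p·q − 12·p) + (−70·q + 56) = 3·p·(5·q − 4) − 14·(5·q − 4).
Both groups share the factor (5·q − 4).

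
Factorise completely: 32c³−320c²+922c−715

Testing divisors of the constant over divisors of the leading coefficient, c = 5/4 is a root, so (4c−5) divides it; the quotient is 8c²−70c+143.
The remaining quadratic factors as (2c−11)(4c−13).

(2c−11)(4c−13)(4c−5)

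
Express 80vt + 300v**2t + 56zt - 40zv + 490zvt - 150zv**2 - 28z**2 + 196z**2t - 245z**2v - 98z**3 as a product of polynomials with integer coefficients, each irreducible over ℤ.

-(z - 2t)(7z + 10v)(14z + 15v + 4)

Group: z(-98z**2 - 245zv - 28z - 150v**2 - 40v) - 2t(-98z**2 - 245zv - 28z - 150v**2 - 40v); both groups contain (-98z**2 - 245zv - 28z - 150v**2 - 40v), so (z - 2t) is a factor with cofactor -98z**2 - 245zv - 28z - 150v**2 - 40v.
The cofactor groups again: -98z**2 - 245zv - 28z - 150v**2 - 40v = -7z(14z + 15v + 4) - 10v(14z + 15v + 4); both groups contain (14z + 15v + 4), giving -(7z + 10v)(14z + 15v + 4).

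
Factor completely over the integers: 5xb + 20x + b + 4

Group as (5xb + 20x) + (b + 4) = 5x(b + 4) + (b + 4).
Both groups share the factor (b + 4).

(5x + 1)(b + 4)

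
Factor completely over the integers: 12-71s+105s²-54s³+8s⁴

(2s-3)(4s-1)(s-1)(s-4)

By the rational root theorem, s = 4 is a root, so (s-4) is a factor; dividing leaves 8s³-22s²+17s-3.
Continuing, s = 1/4 is a root, so (4s-1) is a factor; dividing leaves 2s²-5s+3.
The remaining quadratic factors as (2s-3)(s-1).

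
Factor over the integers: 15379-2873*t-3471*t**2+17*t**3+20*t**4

(4*t-7)*(5*t+13)*(t+13)*(t-13)

Trying the rational-root candidates, t = -13 is a root, so (t+13) divides it; the quotient is 20*t**3-243*t**2-312*t+1183.
Then t = 7/4 is a root, giving the factor (4*t-7) and quotient 5*t**2-52*t-169.
The remaining quadratic factors as (5*t+13)(t-13).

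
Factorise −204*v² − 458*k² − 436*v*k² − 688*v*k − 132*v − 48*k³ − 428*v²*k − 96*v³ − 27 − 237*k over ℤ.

−(2*v + 6*k + 1)*(6*v + 8*k + 3)*(8*v + k + 9)

Group: 8*v*(−12*v² − 52*v*k − 12*v − 48*k² − 26*k − 3) + (k + 9)*(−12*v² − 52*v*k − 12*v − 48*k² − 26*k − 3); both groups contain (−12*v² − 52*v*k − 12*v − 48*k² − 26*k − 3), so (8*v + k + 9) is a factor with cofactor −12*v² − 52*v*k − 12*v − 48*k² − 26*k − 3.
The cofactor groups again: −12*v² − 52*v*k − 12*v − 48*k² − 26*k − 3 = −2*v*(6*v + 8*k + 3) + (−6*k − 1)*(6*v + 8*k + 3); both groups contain (6*v + 8*k + 3), giving −(2*v + 6*k + 1)*(6*v + 8*k + 3).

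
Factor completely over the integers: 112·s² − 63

7·(4·s + 3)·(4·s − 3)

Every term has a factor of 7. Then 16·s² − 9 = (4·s)² − (3)².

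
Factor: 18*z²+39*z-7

Need a pair with product 18·(-7) = -126 and sum 39: that's -3 and 42.
Split the middle term: 18*z²-3*z + 42*z-7 = 3*z*(6*z-1) + 7*(6*z-1).

(3*z+7)*(6*z-1)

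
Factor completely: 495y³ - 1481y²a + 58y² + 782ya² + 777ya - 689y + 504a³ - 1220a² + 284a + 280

(9y - 14a - 5)(5y - 9a + 7)(11y + 4a - 8)

Group: 9y(55y² - 79ya + 37y - 36a² + 100a - 56) + (-14a - 5)(55y² - 79ya + 37y - 36a² + 100a - 56); both groups contain (55y² - 79ya + 37y - 36a² + 100a - 56), so (9y - 14a - 5) is a factor with cofactor 55y² - 79ya + 37y - 36a² + 100a - 56.
The cofactor groups again: 55y² - 79ya + 37y - 36a² + 100a - 56 = 11y(5y - 9a + 7) + (4a - 8)(5y - 9a + 7); both groups contain (5y - 9a + 7), giving (11y + 4a - 8)(5y - 9a + 7).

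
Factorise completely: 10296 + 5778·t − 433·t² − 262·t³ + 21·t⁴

Trying the rational-root candidates, t = 12 is a root, so (t − 12) is a factor; dividing leaves 21·t³ − 10·t² − 553·t − 858.
Then t = 6 is a root, so (t − 6) is a factor; dividing leaves 21·t² + 116·t + 143.
The remaining quadratic factors as (7·t + 13)(3·t + 11).

(3·t + 11)·(7·t + 13)·(t − 12)·(t − 6)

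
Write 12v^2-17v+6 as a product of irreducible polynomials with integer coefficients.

(3v-2)(4v-3)

Need a pair with product 12·6 = 72 and sum -17: that's -9 and -8.
Split the middle term: 12v^2-9v - 8v+6 = 3v(4v-3) - 2(4v-3).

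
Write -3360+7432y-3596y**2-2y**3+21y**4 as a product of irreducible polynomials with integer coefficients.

Trying the rational-root candidates, y = -14 is a root, so (y+14) divides it; the quotient is 21y**3-296y**2+548y-240.
Continuing, y = 10/7 is a root, giving the factor (7y-10) and quotient 3y**2-38y+24.
The remaining quadratic factors as (3y-2)(y-12).

(3y-2)(7y-10)(y+14)(y-12)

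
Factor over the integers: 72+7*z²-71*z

(7*z-8)*(z-9)

Need a pair with product 7·72 = 504 and sum -71: that's -8 and -63.
Split the middle term: 7*z²-8*z - 63*z+72 = z*(7*z-8) - 9*(7*z-8).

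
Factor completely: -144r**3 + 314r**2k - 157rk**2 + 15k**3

Group: 8r(-18r**2 + 37rk - 15k**2) - k(-18r**2 + 37rk - 15k**2); both groups contain (-18r**2 + 37rk - 15k**2), so (8r - k) is a factor with cofactor -18r**2 + 37rk - 15k**2.
The cofactor groups again: -18r**2 + 37rk - 15k**2 = -9r(2r - 3k) + 5k(2r - 3k); both groups contain (2r - 3k), giving -(9r - 5k)(2r - 3k).

-(2r - 3k)(9r - 5k)(8r - k)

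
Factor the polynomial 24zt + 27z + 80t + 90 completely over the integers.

Group as (24zt + 27z) + (80t + 90) = 3z(8t + 9) + 10(8t + 9).
Both groups share the factor (8t + 9).

(3z + 10)(8t + 9)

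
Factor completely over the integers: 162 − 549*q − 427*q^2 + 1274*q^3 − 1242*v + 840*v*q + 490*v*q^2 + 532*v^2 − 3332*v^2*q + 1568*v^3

Group: 8*v*(196*v^2 − 98*v*q − 154*v − 98*q^2 − 35*q + 18) + (−13*q + 9)*(196*v^2 − 98*v*q − 154*v − 98*q^2 − 35*q + 18); both groups contain (196*v^2 − 98*v*q − 154*v − 98*q^2 − 35*q + 18), so (8*v − 13*q + 9) is a factor with cofactor 196*v^2 − 98*v*q − 154*v − 98*q^2 − 35*q + 18.
The cofactor groups again: 196*v^2 − 98*v*q − 154*v − 98*q^2 − 35*q + 18 = 14*v*(14*v + 7*q − 2) + (−14*q − 9)*(14*v + 7*q − 2); both groups contain (14*v + 7*q − 2), giving (14*v − 14*q − 9)*(14*v + 7*q − 2).

(8*v − 13*q + 9)*(14*v − 14*q − 9)*(14*v + 7*q − 2)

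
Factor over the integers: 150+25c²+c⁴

(c²+10)(c²+15)

Substitute u = c² to get a quadratic in u, then factor.
c²+15 is irreducible over ℤ (always positive, so no real roots).
c²+10 is irreducible over ℤ (always positive, so no real roots).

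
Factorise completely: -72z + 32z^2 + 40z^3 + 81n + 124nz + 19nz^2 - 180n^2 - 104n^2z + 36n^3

(2n + z - 1)(2n - 5z - 9)(9n - 8z)

Group: 2n(18n^2 - 61nz - 81n + 40z^2 + 72z) + (z - 1)(18n^2 - 61nz - 81n + 40z^2 + 72z); both groups contain (18n^2 - 61nz - 81n + 40z^2 + 72z), so (2n + z - 1) is a factor with cofactor 18n^2 - 61nz - 81n + 40z^2 + 72z.
The cofactor groups again: 18n^2 - 61nz - 81n + 40z^2 + 72z = 9n(2n - 5z - 9) - 8z(2n - 5z - 9); both groups contain (2n - 5z - 9), giving (9n - 8z)(2n - 5z - 9).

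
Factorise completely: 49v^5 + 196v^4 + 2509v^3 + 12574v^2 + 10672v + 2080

(7v + 2)(7v + 5)(v + 4)(v^2 − v + 52)

Testing divisors of the constant over divisors of the leading coefficient, v = −5/7 is a root, so (7v + 5) divides it; the quotient is 7v^4 + 23v^3 + 342v^2 + 1552v + 416.
Continuing, v = −4 is a root, so (v + 4) divides it; the quotient is 7v^3 − 5v^2 + 362v + 104.
Then v = −2/7 is a root, giving the factor (7v + 2) and quotient v^2 − v + 52.
The quadratic v^2 − v + 52 has discriminant −207 < 0 and is irreducible over ℤ.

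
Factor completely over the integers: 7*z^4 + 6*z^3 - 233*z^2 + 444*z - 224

By the rational root theorem, z = 8/7 is a root, so (7*z - 8) is a factor; dividing leaves z^3 + 2*z^2 - 31*z + 28.
Next, z = -7 is a root, giving the factor (z + 7) and quotient z^2 - 5*z + 4.
The remaining quadratic factors as (z - 1)(z - 4).

(7*z - 8)*(z + 7)*(z - 1)*(z - 4)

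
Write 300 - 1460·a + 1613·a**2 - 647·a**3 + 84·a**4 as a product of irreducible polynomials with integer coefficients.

(3·a - 5)·(4·a - 15)·(7·a - 2)·(a - 2)

Trying the rational-root candidates, a = 5/3 is a root, so (3·a - 5) divides it; the quotient is 28·a**3 - 169·a**2 + 256·a - 60.
Then a = 2/7 is a root, so (7·a - 2) divides it; the quotient is 4·a**2 - 23·a + 30.
The remaining quadratic factors as (a - 2)(4·a - 15).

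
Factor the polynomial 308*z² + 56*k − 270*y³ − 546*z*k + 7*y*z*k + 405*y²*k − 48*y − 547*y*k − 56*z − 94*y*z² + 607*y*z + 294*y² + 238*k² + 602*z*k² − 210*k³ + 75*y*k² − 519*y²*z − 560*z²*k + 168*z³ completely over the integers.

−(5*y + 6*z − 5*k − 1)*(6*y + 7*z − 7*k)*(9*y − 4*z + 6*k − 8)

Group: 5*y*(−54*y² − 39*y*z + 27*y*k + 48*y + 28*z² − 70*z*k + 56*z + 42*k² − 56*k) + (6*z − 5*k − 1)*(−54*y² − 39*y*z + 27*y*k + 48*y + 28*z² − 70*z*k + 56*z + 42*k² − 56*k); both groups contain (−54*y² − 39*y*z + 27*y*k + 48*y + 28*z² − 70*z*k + 56*z + 42*k² − 56*k), so (5*y + 6*z − 5*k − 1) is a factor with cofactor −54*y² − 39*y*z + 27*y*k + 48*y + 28*z² − 70*z*k + 56*z + 42*k² − 56*k.
The cofactor groups again: −54*y² − 39*y*z + 27*y*k + 48*y + 28*z² − 70*z*k + 56*z + 42*k² − 56*k = −9*y*(6*y + 7*z − 7*k) + (4*z − 6*k + 8)*(6*y + 7*z − 7*k); both groups contain (6*y + 7*z − 7*k), giving −(9*y − 4*z + 6*k − 8)*(6*y + 7*z − 7*k).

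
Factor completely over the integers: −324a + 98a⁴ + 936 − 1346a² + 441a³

(2a + 13)(7a + 6)(7a − 6)(a − 2)

Among the possible rational roots, a = −6/7 is a root, giving the factor (7a + 6) and quotient 14a³ + 51a² − 236a + 156.
Next, a = 6/7 is a root, giving the factor (7a − 6) and quotient 2a² + 9a − 26.
The remaining quadratic factors as (a − 2)(2a + 13).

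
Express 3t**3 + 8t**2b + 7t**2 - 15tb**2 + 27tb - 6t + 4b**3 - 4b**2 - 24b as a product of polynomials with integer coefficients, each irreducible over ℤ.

Group: 3t(t**2 + 3tb + 3t - 4b**2 + 12b) + (-b - 2)(t**2 + 3tb + 3t - 4b**2 + 12b); both groups contain (t**2 + 3tb + 3t - 4b**2 + 12b), so (3t - b - 2) is a factor with cofactor t**2 + 3tb + 3t - 4b**2 + 12b.
The cofactor groups again: t**2 + 3tb + 3t - 4b**2 + 12b = t(t - b + 3) + 4b(t - b + 3); both groups contain (t - b + 3), giving (t + 4b)(t - b + 3).

(3t - b - 2)(t - b + 3)(t + 4b)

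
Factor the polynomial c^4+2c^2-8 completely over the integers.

Substitute u = c^2 to get a quadratic in u, then factor.
c^2+4 is irreducible over ℤ (sum of squares).
c^2-2 is irreducible over ℤ (2 is not a perfect square).

(c^2+4)(c^2-2)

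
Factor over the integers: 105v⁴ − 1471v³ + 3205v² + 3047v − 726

Trying the rational-root candidates, v = 11 is a root, giving the factor (v − 11) and quotient 105v³ − 316v² − 271v + 66.
Continuing, v = −6/7 is a root, giving the factor (7v + 6) and quotient 15v² − 58v + 11.
The remaining quadratic factors as (5v − 1)(3v − 11).

(3v − 11)(5v − 1)(7v + 6)(v − 11)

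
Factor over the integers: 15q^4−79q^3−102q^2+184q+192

Trying the rational-root candidates, q = 8/5 is a root, so (5q−8) divides it; the quotient is 3q^3−11q^2−38q−24.
Next, q = −4/3 is a root, giving the factor (3q+4) and quotient q^2−5q−6.
The remaining quadratic factors as (q+1)(q−6).

(3q+4)(5q−8)(q+1)(q−6)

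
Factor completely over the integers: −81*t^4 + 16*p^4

Write as (4*p^2)² − (9*t^2)², then factor 4*p^2 − 9*t^2 once more.

(2*p + 3*t)*(2*p − 3*t)*(4*p^2 + 9*t^2)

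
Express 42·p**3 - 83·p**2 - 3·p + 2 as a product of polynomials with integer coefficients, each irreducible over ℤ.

By the rational root theorem, p = 1/7 is a root, so (7·p - 1) is a factor; dividing leaves 6·p**2 - 11·p - 2.
The remaining quadratic factors as (p - 2)(6·p + 1).

(6·p + 1)·(7·p - 1)·(p - 2)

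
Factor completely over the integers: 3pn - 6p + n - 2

(3p + 1)(n - 2)

Group as (3pn - 6p) + (n - 2) = 3p(n - 2) + (n - 2).
Both groups share the factor (n - 2).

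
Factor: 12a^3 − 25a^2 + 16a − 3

(3a − 1)(4a − 3)(a − 1)

Among the possible rational roots, a = 1/3 is a root, giving the factor (3a − 1) and quotient 4a^2 − 7a + 3.
The remaining quadratic factors as (4a − 3)(a − 1).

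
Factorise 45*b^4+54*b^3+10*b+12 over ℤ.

(5*b+6)*(9*b^3+2)

Group as (45*b^4+10*b) + (54*b^3+12) = 5*b*(9*b^3+2) + 6*(9*b^3+2).
Both groups share the factor (9*b^3+2).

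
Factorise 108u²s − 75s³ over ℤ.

Every term has a factor of 3s. Then 36u² − 25s² = (6u)² − (5s)².

3s(6u − 5s)(6u + 5s)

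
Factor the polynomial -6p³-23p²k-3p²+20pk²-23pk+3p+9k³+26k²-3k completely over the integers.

-(p-k)(2p+9k-1)(3p+k+3)

Group: p(-6p²-29pk-3p-9k²-26k+3) - k(-6p²-29pk-3p-9k²-26k+3); both groups contain (-6p²-29pk-3p-9k²-26k+3), so (p-k) is a factor with cofactor -6p²-29pk-3p-9k²-26k+3.
The cofactor groups again: -6p²-29pk-3p-9k²-26k+3 = -2p(3p+k+3) + (-9k+1)(3p+k+3); both groups contain (3p+k+3), giving -(2p+9k-1)(3p+k+3).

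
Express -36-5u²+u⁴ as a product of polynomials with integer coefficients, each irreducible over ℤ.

(u+3)(u-3)(u²+4)

Substitute w = u² to get a quadratic in w, then factor.
u²+4 is irreducible over ℤ (sum of squares).
u²-9 is a difference of squares.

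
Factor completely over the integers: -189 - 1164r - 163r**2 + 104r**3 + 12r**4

Trying the rational-root candidates, r = -1/6 is a root, so (6r + 1) is a factor; dividing leaves 2r**3 + 17r**2 - 30r - 189.
Continuing, r = 7/2 is a root, so (2r - 7) divides it; the quotient is r**2 + 12r + 27.
The remaining quadratic factors as (r + 3)(r + 9).

(2r - 7)(6r + 1)(r + 3)(r + 9)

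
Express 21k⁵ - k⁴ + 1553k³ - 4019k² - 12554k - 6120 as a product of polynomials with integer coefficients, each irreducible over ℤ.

(3k + 2)(7k + 9)(k - 4)(k² + 2k + 85)

Among the possible rational roots, k = -9/7 is a root, so (7k + 9) divides it; the quotient is 3k⁴ - 4k³ + 227k² - 866k - 680.
Continuing, k = -2/3 is a root, so (3k + 2) divides it; the quotient is k³ - 2k² + 77k - 340.
Next, k = 4 is a root, giving the factor (k - 4) and quotient k² + 2k + 85.
The quadratic k² + 2k + 85 has discriminant -336 < 0 and is irreducible over ℤ.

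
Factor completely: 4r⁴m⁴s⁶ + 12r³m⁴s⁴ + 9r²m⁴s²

Pull out the common factor r²m⁴s², leaving 4r²s⁴ + 12rs² + 9.
Recognize a perfect-square trinomial with the parts 2rs² and 3.

m⁴r²s²(2rs² + 3)²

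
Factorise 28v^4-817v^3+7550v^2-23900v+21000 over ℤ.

By the rational root theorem, v = 15/4 is a root, giving the factor (4v-15) and quotient 7v^3-178v^2+1220v-1400.
Next, v = 10 is a root, so (v-10) is a factor; dividing leaves 7v^2-108v+140.
The remaining quadratic factors as (7v-10)(v-14).

(4v-15)(7v-10)(v-10)(v-14)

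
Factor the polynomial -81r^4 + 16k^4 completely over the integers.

(2k + 3r)(2k - 3r)(4k^2 + 9r^2)

Write as (4k^2)² − (9r^2)², then factor 4k^2 - 9r^2 once more.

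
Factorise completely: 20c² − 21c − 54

(4c − 9)(5c + 6)

Need a pair with product 20·(−54) = −1080 and sum −21: that's 24 and −45.
Split the middle term: 20c² + 24c − 45c − 54 = 4c(5c + 6) − 9(5c + 6).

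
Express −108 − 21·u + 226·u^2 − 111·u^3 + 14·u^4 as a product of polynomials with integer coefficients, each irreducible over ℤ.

(2·u − 9)·(7·u + 4)·(u − 1)·(u − 3)

By the rational root theorem, u = 1 is a root, so (u − 1) divides it; the quotient is 14·u^3 − 97·u^2 + 129·u + 108.
Next, u = 3 is a root, giving the factor (u − 3) and quotient 14·u^2 − 55·u − 36.
The remaining quadratic factors as (2·u − 9)(7·u + 4).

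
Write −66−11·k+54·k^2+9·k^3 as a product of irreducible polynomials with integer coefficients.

Group as (9·k^3−11·k) + (54·k^2−66) = k·(9·k^2−11) + 6·(9·k^2−11).
Both groups share the factor (9·k^2−11).

(k+6)·(9·k^2−11)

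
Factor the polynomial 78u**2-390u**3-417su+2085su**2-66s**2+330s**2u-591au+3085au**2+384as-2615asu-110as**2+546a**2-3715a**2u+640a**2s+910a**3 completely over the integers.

(13a+11s-2u)(14a-2s-13u)(5a-15u+3)

Group: 13a(70a**2-10as-275au+42a+30su-6s+195u**2-39u) + (11s-2u)(70a**2-10as-275au+42a+30su-6s+195u**2-39u); both groups contain (70a**2-10as-275au+42a+30su-6s+195u**2-39u), so (13a+11s-2u) is a factor with cofactor 70a**2-10as-275au+42a+30su-6s+195u**2-39u.
The cofactor groups again: 70a**2-10as-275au+42a+30su-6s+195u**2-39u = 5a(14a-2s-13u) + (-15u+3)(14a-2s-13u); both groups contain (14a-2s-13u), giving (5a-15u+3)(14a-2s-13u).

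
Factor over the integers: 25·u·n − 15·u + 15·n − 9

Group as (25·u·n − 15·u) + (15·n − 9) = 5·u·(5·n − 3) + 3·(5·n − 3).
Both groups share the factor (5·n − 3).

(5·n − 3)·(5·u + 3)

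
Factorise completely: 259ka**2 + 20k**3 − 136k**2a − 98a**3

Group: 2k(10k**2 − 63ka + 98a**2) − a(10k**2 − 63ka + 98a**2); both groups contain (10k**2 − 63ka + 98a**2), so (2k − a) is a factor with cofactor 10k**2 − 63ka + 98a**2.
The cofactor groups again: 10k**2 − 63ka + 98a**2 = 2k(5k − 14a) − 7a(5k − 14a); both groups contain (5k − 14a), giving (2k − 7a)(5k − 14a).

(5k − 14a)(2k − 7a)(2k − a)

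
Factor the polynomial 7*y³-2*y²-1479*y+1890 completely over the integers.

(7*y-9)*(y+15)*(y-14)

By the rational root theorem, y = -15 is a root, so (y+15) divides it; the quotient is 7*y²-107*y+126.
The remaining quadratic factors as (y-14)(7*y-9).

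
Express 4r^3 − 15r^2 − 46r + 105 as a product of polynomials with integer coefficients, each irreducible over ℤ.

(4r − 7)(r + 3)(r − 5)

By the rational root theorem, r = 7/4 is a root, so (4r − 7) is a factor; dividing leaves r^2 − 2r − 15.
The remaining quadratic factors as (r − 5)(r + 3).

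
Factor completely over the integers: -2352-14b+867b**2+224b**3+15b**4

Testing divisors of the constant over divisors of the leading coefficient, b = -8 is a root, so (b+8) is a factor; dividing leaves 15b**3+104b**2+35b-294.
Next, b = -6 is a root, so (b+6) is a factor; dividing leaves 15b**2+14b-49.
The remaining quadratic factors as (3b+7)(5b-7).

(3b+7)(5b-7)(b+6)(b+8)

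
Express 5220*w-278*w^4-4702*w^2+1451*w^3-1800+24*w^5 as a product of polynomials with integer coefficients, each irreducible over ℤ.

Testing divisors of the constant over divisors of the leading coefficient, w = 6 is a root, giving the factor (w-6) and quotient 24*w^4-134*w^3+647*w^2-820*w+300.
Then w = 5/6 is a root, so (6*w-5) is a factor; dividing leaves 4*w^3-19*w^2+92*w-60.
Continuing, w = 3/4 is a root, so (4*w-3) divides it; the quotient is w^2-4*w+20.
The quadratic w^2-4*w+20 has discriminant -64 < 0 and is irreducible over ℤ.

(4*w-3)*(6*w-5)*(w-6)*(w^2-4*w+20)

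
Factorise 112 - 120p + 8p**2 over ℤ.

8(p - 1)(p - 14)

Pull out the common factor 8, then factor the remaining trinomial.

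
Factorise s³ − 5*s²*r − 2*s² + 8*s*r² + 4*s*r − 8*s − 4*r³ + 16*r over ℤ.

Group: s*(s² − 3*s*r − 2*s + 2*r² − 8) − 2*r*(s² − 3*s*r − 2*s + 2*r² − 8); both groups contain (s² − 3*s*r − 2*s + 2*r² − 8), so (s − 2*r) is a factor with cofactor s² − 3*s*r − 2*s + 2*r² − 8.
The cofactor groups again: s² − 3*s*r − 2*s + 2*r² − 8 = s*(s − 2*r − 4) + (−r + 2)*(s − 2*r − 4); both groups contain (s − 2*r − 4), giving (s − r + 2)*(s − 2*r − 4).

(s − 2*r)*(s − 2*r − 4)*(s − r + 2)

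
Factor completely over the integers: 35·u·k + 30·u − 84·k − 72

Group as (35·u·k + 30·u) + (−84·k − 72) = 5·u·(7·k + 6) − 12·(7·k + 6).
Both groups share the factor (7·k + 6).

(5·u − 12)·(7·k + 6)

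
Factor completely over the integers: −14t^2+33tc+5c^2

Group: −2t(7t+c) + 5c(7t+c); both groups contain (7t+c).

−(2t−5c)(7t+c)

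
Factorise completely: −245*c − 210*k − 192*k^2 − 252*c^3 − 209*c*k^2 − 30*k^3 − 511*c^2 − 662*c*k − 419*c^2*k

−(4*c + k + 5)*(7*c + 6*k)*(9*c + 5*k + 7)

Group: 7*c*(−36*c^2 − 29*c*k − 73*c − 5*k^2 − 32*k − 35) + 6*k*(−36*c^2 − 29*c*k − 73*c − 5*k^2 − 32*k − 35); both groups contain (−36*c^2 − 29*c*k − 73*c − 5*k^2 − 32*k − 35), so (7*c + 6*k) is a factor with cofactor −36*c^2 − 29*c*k − 73*c − 5*k^2 − 32*k − 35.
The cofactor groups again: −36*c^2 − 29*c*k − 73*c − 5*k^2 − 32*k − 35 = −9*c*(4*c + k + 5) + (−5*k − 7)*(4*c + k + 5); both groups contain (4*c + k + 5), giving −(9*c + 5*k + 7)*(4*c + k + 5).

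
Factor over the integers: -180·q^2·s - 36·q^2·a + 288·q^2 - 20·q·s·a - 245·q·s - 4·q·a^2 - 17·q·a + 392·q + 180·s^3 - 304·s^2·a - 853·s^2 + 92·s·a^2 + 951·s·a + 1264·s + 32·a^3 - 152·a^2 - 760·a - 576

Group: 4·q·(-45·q·s - 9·q·a + 72·q - 45·s^2 + 31·s·a + 112·s + 8·a^2 - 56·a - 64) + (-4·s + 4·a + 9)·(-45·q·s - 9·q·a + 72·q - 45·s^2 + 31·s·a + 112·s + 8·a^2 - 56·a - 64); both groups contain (-45·q·s - 9·q·a + 72·q - 45·s^2 + 31·s·a + 112·s + 8·a^2 - 56·a - 64), so (4·q - 4·s + 4·a + 9) is a factor with cofactor -45·q·s - 9·q·a + 72·q - 45·s^2 + 31·s·a + 112·s + 8·a^2 - 56·a - 64.
The cofactor groups again: -45·q·s - 9·q·a + 72·q - 45·s^2 + 31·s·a + 112·s + 8·a^2 - 56·a - 64 = -5·s·(9·q + 9·s - 8·a - 8) + (-a + 8)·(9·q + 9·s - 8·a - 8); both groups contain (9·q + 9·s - 8·a - 8), giving -(5·s + a - 8)·(9·q + 9·s - 8·a - 8).

-(9·q + 9·s - 8·a - 8)·(4·q - 4·s + 4·a + 9)·(5·s + a - 8)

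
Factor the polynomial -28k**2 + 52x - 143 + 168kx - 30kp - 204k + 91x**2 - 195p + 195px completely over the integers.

-(14k + 15p + 7x + 11)(2k - 13x + 13)

Group: -2k(14k + 15p + 7x + 11) + (13x - 13)(14k + 15p + 7x + 11); both groups contain (14k + 15p + 7x + 11).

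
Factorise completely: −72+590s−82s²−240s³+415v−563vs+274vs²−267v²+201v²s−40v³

Group: 5v(−8v²+53vs−55v−30s²−14s+72) + (8s−1)(−8v²+53vs−55v−30s²−14s+72); both groups contain (−8v²+53vs−55v−30s²−14s+72), so (5v+8s−1) is a factor with cofactor −8v²+53vs−55v−30s²−14s+72.
The cofactor groups again: −8v²+53vs−55v−30s²−14s+72 = −8v(v−6s+8) + (5s+9)(v−6s+8); both groups contain (v−6s+8), giving −(8v−5s−9)(v−6s+8).

−(8v−5s−9)(v−6s+8)(5v+8s−1)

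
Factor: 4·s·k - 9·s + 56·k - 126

(4·k - 9)·(s + 14)

Group as (4·s·k - 9·s) + (56·k - 126) = s·(4·k - 9) + 14·(4·k - 9).
Both groups share the factor (4·k - 9).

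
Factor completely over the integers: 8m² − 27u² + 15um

Group: −9u(3u + m) + 8m(3u + m); both groups contain (3u + m).

−(9u − 8m)(3u + m)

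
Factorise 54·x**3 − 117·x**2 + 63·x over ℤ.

Pull out the common factor 9·x, then factor the remaining trinomial.

9·x·(6·x − 7)·(x − 1)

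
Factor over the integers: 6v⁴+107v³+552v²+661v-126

By the rational root theorem, v = -7 is a root, so (v+7) is a factor; dividing leaves 6v³+65v²+97v-18.
Continuing, v = -9 is a root, so (v+9) is a factor; dividing leaves 6v²+11v-2.
The remaining quadratic factors as (6v-1)(v+2).

(6v-1)(v+2)(v+7)(v+9)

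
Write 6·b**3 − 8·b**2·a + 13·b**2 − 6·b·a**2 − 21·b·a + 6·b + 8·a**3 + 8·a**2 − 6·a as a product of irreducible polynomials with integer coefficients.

Group: 3·b·(2·b**2 + 3·b − 2·a**2 − 3·a) + (−4·a + 2)·(2·b**2 + 3·b − 2·a**2 − 3·a); both groups contain (2·b**2 + 3·b − 2·a**2 − 3·a), so (3·b − 4·a + 2) is a factor with cofactor 2·b**2 + 3·b − 2·a**2 − 3·a.
The cofactor groups again: 2·b**2 + 3·b − 2·a**2 − 3·a = b·(2·b + 2·a + 3) − a·(2·b + 2·a + 3); both groups contain (2·b + 2·a + 3), giving (b − a)·(2·b + 2·a + 3).

(3·b − 4·a + 2)·(b − a)·(2·b + 2·a + 3)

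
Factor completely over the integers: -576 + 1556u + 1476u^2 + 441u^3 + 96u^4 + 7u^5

(7u - 2)(u + 2)(u + 9)(u^2 + 3u + 16)

Testing divisors of the constant over divisors of the leading coefficient, u = -2 is a root, so (u + 2) is a factor; dividing leaves 7u^4 + 82u^3 + 277u^2 + 922u - 288.
Then u = 2/7 is a root, giving the factor (7u - 2) and quotient u^3 + 12u^2 + 43u + 144.
Then u = -9 is a root, so (u + 9) is a factor; dividing leaves u^2 + 3u + 16.
The quadratic u^2 + 3u + 16 has discriminant -55 < 0 and is irreducible over ℤ.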